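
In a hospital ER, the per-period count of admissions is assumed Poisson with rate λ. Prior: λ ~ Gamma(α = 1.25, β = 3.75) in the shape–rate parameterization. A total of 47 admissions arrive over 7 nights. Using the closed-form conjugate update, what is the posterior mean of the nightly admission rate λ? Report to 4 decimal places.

With a Gamma(shape α, rate β) prior, the Poisson likelihood is conjugate: the posterior is Gamma(α + ΣXᵢ, β + n).
Posterior: Gamma(α+S, β+n) = Gamma(1.25+47, 3.75+7) = Gamma(48.25, 10.75).
Posterior mean = α/β = 48.25/10.75 = 4.4884.

4.4884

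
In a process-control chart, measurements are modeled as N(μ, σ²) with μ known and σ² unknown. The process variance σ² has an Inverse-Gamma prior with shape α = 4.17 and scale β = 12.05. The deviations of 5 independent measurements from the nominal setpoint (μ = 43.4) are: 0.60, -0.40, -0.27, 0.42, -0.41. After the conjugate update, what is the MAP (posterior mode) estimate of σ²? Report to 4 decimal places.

1.6322

With known mean μ and an Inverse-Gamma(α, β) prior on σ², the Normal likelihood is conjugate: posterior is Inv-Gamma(α + n/2, β + Σ(xᵢ−μ)²/2).
Σ(xᵢ−μ)² = (0.60)² + (-0.40)² + (-0.27)² + (0.42)² + (-0.41)² = 0.9374.
Posterior: Inv-Gamma(4.17 + 5/2, 12.05 + 0.9374/2) = Inv-Gamma(6.67, 12.51870).
Mode = β/(α+1) = 12.51870/7.67 = 1.6322.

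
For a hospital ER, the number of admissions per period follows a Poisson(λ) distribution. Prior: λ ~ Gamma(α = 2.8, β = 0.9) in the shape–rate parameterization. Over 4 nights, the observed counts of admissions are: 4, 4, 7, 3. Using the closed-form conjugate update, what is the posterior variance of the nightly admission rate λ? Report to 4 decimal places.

0.8663

With a Gamma(shape α, rate β) prior, the Poisson likelihood is conjugate: the posterior is Gamma(α + ΣXᵢ, β + n).
Sum of counts S = 18 over n = 4 nights.
Posterior: Gamma(α+S, β+n) = Gamma(2.8+18, 0.9+4) = Gamma(20.8, 4.9).
Var = α/β² = 20.8/4.9² = 0.8663.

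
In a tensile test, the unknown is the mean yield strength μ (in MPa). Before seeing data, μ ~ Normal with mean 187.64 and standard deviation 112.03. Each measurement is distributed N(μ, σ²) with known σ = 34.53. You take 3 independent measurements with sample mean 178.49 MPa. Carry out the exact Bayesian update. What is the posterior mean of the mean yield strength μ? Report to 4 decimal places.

178.7709

For Normal data with known variance σ², a Normal(μ₀, σ₀²) prior on μ is conjugate. Posterior precision = 1/σ₀² + n/σ²; posterior mean is the precision-weighted average of μ₀ and x̄.
n·x̄ = 3·178.49 = 535.47.
σ₀² = 112.03² = 12550.7209, σ² = 34.53² = 1192.3209; σ² + n·σ₀² = 1192.3209 + 3·12550.7209 = 38844.4836.
Posterior mean = (μ₀/σ₀² + n·x̄/σ²)/(1/σ₀² + n/σ²) = (σ²·μ₀ + σ₀²·n·x̄)/(σ² + n·σ₀²) = (1192.3209·187.64 + 12550.7209·535.47)/38844.4836 = 6944261.613999/38844.4836 = 178.7709.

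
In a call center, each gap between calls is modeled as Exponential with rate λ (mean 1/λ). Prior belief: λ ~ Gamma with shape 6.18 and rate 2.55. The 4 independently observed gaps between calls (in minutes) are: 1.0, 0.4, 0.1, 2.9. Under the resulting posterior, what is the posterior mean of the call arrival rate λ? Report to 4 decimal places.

With a Gamma(shape α, rate β) prior on the exponential rate λ, the posterior after n observations with total T = Σxᵢ is Gamma(α+n, β+T).
Sum of observations T = 4.4 minutes; n = 4.
Posterior: Gamma(6.18+4, 2.55+4.4) = Gamma(10.18, 6.95).
Posterior mean of λ = α/β = 10.18/6.95 = 1.4647.

1.4647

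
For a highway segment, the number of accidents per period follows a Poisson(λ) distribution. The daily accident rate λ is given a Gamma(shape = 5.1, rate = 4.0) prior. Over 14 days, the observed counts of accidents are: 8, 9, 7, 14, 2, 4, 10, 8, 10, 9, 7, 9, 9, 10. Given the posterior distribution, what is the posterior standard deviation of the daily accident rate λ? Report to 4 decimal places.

0.6114

With a Gamma(shape α, rate β) prior, the Poisson likelihood is conjugate: the posterior is Gamma(α + ΣXᵢ, β + n).
Sum of counts S = 116 over n = 14 days.
Posterior: Gamma(α+S, β+n) = Gamma(5.1+116, 4.0+14) = Gamma(121.1, 18.0).
SD = √α/β = √121.1/18.0 = 0.6114.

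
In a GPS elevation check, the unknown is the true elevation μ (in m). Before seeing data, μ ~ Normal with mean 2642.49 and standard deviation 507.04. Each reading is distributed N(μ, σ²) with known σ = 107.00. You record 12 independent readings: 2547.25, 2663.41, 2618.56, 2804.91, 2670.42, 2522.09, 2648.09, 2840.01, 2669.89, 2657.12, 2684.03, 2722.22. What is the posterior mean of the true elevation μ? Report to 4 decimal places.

For Normal data with known variance σ², a Normal(μ₀, σ₀²) prior on μ is conjugate. Posterior precision = 1/σ₀² + n/σ²; posterior mean is the precision-weighted average of μ₀ and x̄.
Σxᵢ = 2547.25 + 2663.41 + 2618.56 + 2804.91 + 2670.42 + 2522.09 + 2648.09 + 2840.01 + 2669.89 + 2657.12 + 2684.03 + 2722.22 = 32048, so n·x̄ = 32048.
σ₀² = 507.04² = 257089.5616, σ² = 107.00² = 11449; σ² + n·σ₀² = 11449 + 12·257089.5616 = 3096523.7392.
Posterior mean = (μ₀/σ₀² + n·x̄/σ²)/(1/σ₀² + n/σ²) = (σ²·μ₀ + σ₀²·n·x̄)/(σ² + n·σ₀²) = (11449·2642.49 + 257089.5616·32048)/3096523.7392 = 8269460138.1668/3096523.7392 = 2670.5625.

2670.5625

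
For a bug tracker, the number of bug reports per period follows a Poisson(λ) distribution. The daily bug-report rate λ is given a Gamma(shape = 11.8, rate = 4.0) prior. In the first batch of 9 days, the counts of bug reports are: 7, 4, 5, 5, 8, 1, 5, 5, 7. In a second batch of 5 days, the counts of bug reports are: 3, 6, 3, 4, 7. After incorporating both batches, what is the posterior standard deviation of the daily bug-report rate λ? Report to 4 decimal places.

0.5025

With a Gamma(shape α, rate β) prior, the Poisson likelihood is conjugate: the posterior is Gamma(α + ΣXᵢ, β + n).
Batch 1: sum of counts S = 47 over n = 9 days.
After batch 1: Gamma(α+S, β+n) = Gamma(11.8+47, 4.0+9) = Gamma(58.8, 13.0).
Batch 2: sum of counts S = 23 over n = 5 days.
After batch 2: Gamma(α+S, β+n) = Gamma(58.8+23, 13.0+5) = Gamma(81.8, 18.0).
SD = √α/β = √81.8/18.0 = 0.5025.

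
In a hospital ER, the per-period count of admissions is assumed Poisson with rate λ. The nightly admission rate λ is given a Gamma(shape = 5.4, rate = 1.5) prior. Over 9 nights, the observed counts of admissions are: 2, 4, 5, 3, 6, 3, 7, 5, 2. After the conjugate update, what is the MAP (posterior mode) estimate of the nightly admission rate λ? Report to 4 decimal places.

3.9429

With a Gamma(shape α, rate β) prior, the Poisson likelihood is conjugate: the posterior is Gamma(α + ΣXᵢ, β + n).
Sum of counts S = 37 over n = 9 nights.
Posterior: Gamma(α+S, β+n) = Gamma(5.4+37, 1.5+9) = Gamma(42.4, 10.5).
Mode of Gamma(α,β) for α≥1 is (α−1)/β = 41.4/10.5 = 3.9429.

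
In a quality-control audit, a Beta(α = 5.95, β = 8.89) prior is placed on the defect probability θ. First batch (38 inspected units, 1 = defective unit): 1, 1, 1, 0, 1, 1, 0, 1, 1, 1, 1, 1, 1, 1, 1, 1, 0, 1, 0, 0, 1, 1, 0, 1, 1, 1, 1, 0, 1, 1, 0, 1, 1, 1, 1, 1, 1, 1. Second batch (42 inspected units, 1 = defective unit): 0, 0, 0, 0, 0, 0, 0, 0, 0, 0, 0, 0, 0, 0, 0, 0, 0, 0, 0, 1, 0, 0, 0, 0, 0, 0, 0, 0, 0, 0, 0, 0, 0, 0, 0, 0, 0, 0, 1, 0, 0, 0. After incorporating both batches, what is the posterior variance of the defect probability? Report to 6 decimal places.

The Beta prior is conjugate to a Binomial/Bernoulli likelihood; the update adds successes to α and failures to β.
After batch 1: Beta(5.95+30, 8.89+8) = Beta(35.95, 16.89).
After batch 2: Beta(35.95+2, 16.89+40) = Beta(37.95, 56.89).
Var = αβ/((α+β)²(α+β+1)) = 37.95·56.89/(94.84²·95.84) = 0.002504.

0.002504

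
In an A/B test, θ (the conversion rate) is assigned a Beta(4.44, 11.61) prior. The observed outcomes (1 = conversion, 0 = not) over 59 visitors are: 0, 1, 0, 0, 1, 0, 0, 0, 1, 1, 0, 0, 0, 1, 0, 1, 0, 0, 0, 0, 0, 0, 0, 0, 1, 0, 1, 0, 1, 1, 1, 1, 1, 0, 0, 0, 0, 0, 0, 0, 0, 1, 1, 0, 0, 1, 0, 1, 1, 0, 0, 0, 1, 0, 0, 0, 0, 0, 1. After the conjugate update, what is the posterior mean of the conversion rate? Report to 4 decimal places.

The Beta prior is conjugate to a Binomial/Bernoulli likelihood; the update adds successes to α and failures to β.
Posterior: Beta(α+k, β+n−k) = Beta(4.44+20, 11.61+39) = Beta(24.44, 50.61).
Posterior mean = α/(α+β) = 24.44/75.05 = 0.3256.

0.3256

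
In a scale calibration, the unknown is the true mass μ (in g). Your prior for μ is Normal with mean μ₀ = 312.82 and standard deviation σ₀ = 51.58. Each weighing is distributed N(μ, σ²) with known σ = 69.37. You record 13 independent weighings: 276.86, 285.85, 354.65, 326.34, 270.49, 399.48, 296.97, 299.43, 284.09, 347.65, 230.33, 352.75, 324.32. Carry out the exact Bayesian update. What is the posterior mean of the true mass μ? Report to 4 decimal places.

For Normal data with known variance σ², a Normal(μ₀, σ₀²) prior on μ is conjugate. Posterior precision = 1/σ₀² + n/σ²; posterior mean is the precision-weighted average of μ₀ and x̄.
Σxᵢ = 276.86 + 285.85 + 354.65 + 326.34 + 270.49 + 399.48 + 296.97 + 299.43 + 284.09 + 347.65 + 230.33 + 352.75 + 324.32 = 4049.21, so n·x̄ = 4049.21.
σ₀² = 51.58² = 2660.4964, σ² = 69.37² = 4812.1969; σ² + n·σ₀² = 4812.1969 + 13·2660.4964 = 39398.6501.
Posterior mean = (μ₀/σ₀² + n·x̄/σ²)/(1/σ₀² + n/σ²) = (σ²·μ₀ + σ₀²·n·x̄)/(σ² + n·σ₀²) = (4812.1969·312.82 + 2660.4964·4049.21)/39398.6501 = 12278260.062102/39398.6501 = 311.6416.

311.6416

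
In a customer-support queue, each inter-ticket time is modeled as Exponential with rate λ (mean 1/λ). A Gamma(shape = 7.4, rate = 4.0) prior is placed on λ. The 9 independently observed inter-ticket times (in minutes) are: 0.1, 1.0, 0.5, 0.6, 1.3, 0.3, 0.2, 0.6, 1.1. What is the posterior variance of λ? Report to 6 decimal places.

With a Gamma(shape α, rate β) prior on the exponential rate λ, the posterior after n observations with total T = Σxᵢ is Gamma(α+n, β+T).
Sum of observations T = 5.7 minutes; n = 9.
Posterior: Gamma(7.4+9, 4.0+5.7) = Gamma(16.4, 9.7).
Var = α/β² = 0.174301.

0.174301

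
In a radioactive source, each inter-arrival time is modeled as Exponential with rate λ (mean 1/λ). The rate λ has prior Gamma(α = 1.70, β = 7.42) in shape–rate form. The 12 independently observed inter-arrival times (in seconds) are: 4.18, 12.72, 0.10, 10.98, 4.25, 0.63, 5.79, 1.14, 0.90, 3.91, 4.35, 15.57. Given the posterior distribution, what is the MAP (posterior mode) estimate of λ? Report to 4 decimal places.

0.1765

With a Gamma(shape α, rate β) prior on the exponential rate λ, the posterior after n observations with total T = Σxᵢ is Gamma(α+n, β+T).
Sum of observations T = 64.52 seconds; n = 12.
Posterior: Gamma(1.70+12, 7.42+64.52) = Gamma(13.70, 71.94).
Mode = (α−1)/β = 0.1765.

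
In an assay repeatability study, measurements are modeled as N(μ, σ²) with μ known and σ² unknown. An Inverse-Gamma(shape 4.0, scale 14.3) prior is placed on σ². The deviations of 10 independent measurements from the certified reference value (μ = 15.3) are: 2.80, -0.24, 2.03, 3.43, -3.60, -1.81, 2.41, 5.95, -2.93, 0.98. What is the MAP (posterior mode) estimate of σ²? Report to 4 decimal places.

5.9688

With known mean μ and an Inverse-Gamma(α, β) prior on σ², the Normal likelihood is conjugate: posterior is Inv-Gamma(α + n/2, β + Σ(xᵢ−μ)²/2).
Σ(xᵢ−μ)² = (2.80)² + (-0.24)² + (2.03)² + (3.43)² + (-3.60)² + (-1.81)² + (2.41)² + (5.95)² + (-2.93)² + (0.98)² = 90.7754.
Posterior: Inv-Gamma(4.0 + 10/2, 14.3 + 90.7754/2) = Inv-Gamma(9.00, 59.68770).
Mode = β/(α+1) = 59.68770/10.00 = 5.9688.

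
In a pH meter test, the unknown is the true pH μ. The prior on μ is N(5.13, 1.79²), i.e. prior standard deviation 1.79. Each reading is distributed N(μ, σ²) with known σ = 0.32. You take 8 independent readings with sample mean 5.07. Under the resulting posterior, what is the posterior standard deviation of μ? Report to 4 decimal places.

0.1129

For Normal data with known variance σ², a Normal(μ₀, σ₀²) prior on μ is conjugate. Posterior precision = 1/σ₀² + n/σ²; posterior mean is the precision-weighted average of μ₀ and x̄.
σ₀² = 1.79² = 3.2041, σ² = 0.32² = 0.1024; σ² + n·σ₀² = 0.1024 + 8·3.2041 = 25.7352.
Posterior precision = 1/σ₀² + n/σ² = 1/3.2041 + 8/0.1024 = (σ² + n·σ₀²)/(σ₀²σ²) = 25.7352/(3.2041·0.1024); posterior variance σₙ² = σ₀²σ²/(σ² + n·σ₀²) = 3.2041·0.1024/25.7352 = 0.012749.
Posterior SD = √σₙ² = √(3.2041·0.1024/25.7352) = 0.1129.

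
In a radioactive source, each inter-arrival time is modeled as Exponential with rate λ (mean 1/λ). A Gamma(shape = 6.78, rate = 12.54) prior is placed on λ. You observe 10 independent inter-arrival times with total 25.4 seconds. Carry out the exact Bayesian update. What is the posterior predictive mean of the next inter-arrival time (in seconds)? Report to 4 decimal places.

2.4043

With a Gamma(shape α, rate β) prior on the exponential rate λ, the posterior after n observations with total T = Σxᵢ is Gamma(α+n, β+T).
Posterior: Gamma(6.78+10, 12.54+25.4) = Gamma(16.78, 37.94).
The predictive distribution for the next observation is Lomax; its mean is β/(α−1) = 37.94/15.78 = 2.4043.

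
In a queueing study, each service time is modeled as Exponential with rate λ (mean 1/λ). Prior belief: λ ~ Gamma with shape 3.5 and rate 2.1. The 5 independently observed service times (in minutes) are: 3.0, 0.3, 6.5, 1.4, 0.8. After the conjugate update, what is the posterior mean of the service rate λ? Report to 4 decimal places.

0.6028

With a Gamma(shape α, rate β) prior on the exponential rate λ, the posterior after n observations with total T = Σxᵢ is Gamma(α+n, β+T).
Sum of observations T = 12.0 minutes; n = 5.
Posterior: Gamma(3.5+5, 2.1+12.0) = Gamma(8.5, 14.1).
Posterior mean of λ = α/β = 8.5/14.1 = 0.6028.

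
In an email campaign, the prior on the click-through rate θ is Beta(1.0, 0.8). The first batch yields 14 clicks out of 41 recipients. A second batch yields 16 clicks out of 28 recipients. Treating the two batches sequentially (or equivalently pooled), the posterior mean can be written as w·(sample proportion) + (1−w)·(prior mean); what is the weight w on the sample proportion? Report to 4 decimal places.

0.9746

The Beta prior is conjugate to a Binomial/Bernoulli likelihood; the update adds successes to α and failures to β.
Total number of recipients: n = 41 + 28 = 69.
Posterior mean = (α₀+k)/(α₀+β₀+n) = [n/(α₀+β₀+n)]·(k/n) + [(α₀+β₀)/(α₀+β₀+n)]·α₀/(α₀+β₀), so only n and the prior enter the weight.
The weight on the data is w = n/(α₀+β₀+n) = 69/(1.0+0.8+69) = 69/70.8 = 0.9746.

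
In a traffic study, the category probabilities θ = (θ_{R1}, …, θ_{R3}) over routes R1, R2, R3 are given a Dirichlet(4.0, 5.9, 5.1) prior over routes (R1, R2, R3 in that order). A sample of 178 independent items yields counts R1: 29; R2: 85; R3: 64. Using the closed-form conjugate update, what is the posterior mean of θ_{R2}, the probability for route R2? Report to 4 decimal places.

The Dirichlet prior is conjugate to the Multinomial likelihood: each posterior αⱼ = prior αⱼ + observed count nⱼ.
Posterior concentration: (33.0, 90.9, 69.1), total = 193.0.
E[θ_{R2}|data] = α_{R2}/Σα = 90.9/193.0 = 0.4710.

0.4710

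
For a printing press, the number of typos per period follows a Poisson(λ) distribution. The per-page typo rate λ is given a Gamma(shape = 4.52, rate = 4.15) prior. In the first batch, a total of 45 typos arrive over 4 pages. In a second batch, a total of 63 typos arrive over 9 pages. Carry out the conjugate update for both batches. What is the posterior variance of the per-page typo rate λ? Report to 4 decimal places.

0.3826

With a Gamma(shape α, rate β) prior, the Poisson likelihood is conjugate: the posterior is Gamma(α + ΣXᵢ, β + n).
After batch 1: Gamma(α+S, β+n) = Gamma(4.52+45, 4.15+4) = Gamma(49.52, 8.15).
After batch 2: Gamma(α+S, β+n) = Gamma(49.52+63, 8.15+9) = Gamma(112.52, 17.15).
Var = α/β² = 112.52/17.15² = 0.3826.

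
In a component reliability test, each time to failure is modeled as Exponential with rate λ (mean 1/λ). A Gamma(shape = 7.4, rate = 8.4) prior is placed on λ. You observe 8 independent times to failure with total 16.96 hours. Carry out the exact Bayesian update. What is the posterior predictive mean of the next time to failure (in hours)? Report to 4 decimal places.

1.7611

With a Gamma(shape α, rate β) prior on the exponential rate λ, the posterior after n observations with total T = Σxᵢ is Gamma(α+n, β+T).
Posterior: Gamma(7.4+8, 8.4+16.96) = Gamma(15.4, 25.36).
The predictive distribution for the next observation is Lomax; its mean is β/(α−1) = 25.36/14.4 = 1.7611.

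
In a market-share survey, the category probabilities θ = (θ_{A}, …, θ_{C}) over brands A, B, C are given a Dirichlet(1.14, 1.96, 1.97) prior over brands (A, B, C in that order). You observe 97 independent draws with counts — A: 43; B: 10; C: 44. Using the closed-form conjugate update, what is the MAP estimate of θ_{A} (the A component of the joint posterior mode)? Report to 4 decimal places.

The Dirichlet prior is conjugate to the Multinomial likelihood: each posterior αⱼ = prior αⱼ + observed count nⱼ.
Posterior concentration: (44.14, 11.96, 45.97), total = 102.07.
Joint mode component: (α_{A}−1)/(Σα−K) = 43.14/99.07 = 0.4354.

0.4354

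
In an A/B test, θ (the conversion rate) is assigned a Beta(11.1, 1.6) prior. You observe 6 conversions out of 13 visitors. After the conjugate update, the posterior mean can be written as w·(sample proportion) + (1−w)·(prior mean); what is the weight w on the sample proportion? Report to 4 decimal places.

The Beta prior is conjugate to a Binomial/Bernoulli likelihood; the update adds successes to α and failures to β.
Posterior mean = (α₀+k)/(α₀+β₀+n) = [n/(α₀+β₀+n)]·(k/n) + [(α₀+β₀)/(α₀+β₀+n)]·α₀/(α₀+β₀), so only n and the prior enter the weight.
The weight on the data is w = n/(α₀+β₀+n) = 13/(11.1+1.6+13) = 13/25.7 = 0.5058.

0.5058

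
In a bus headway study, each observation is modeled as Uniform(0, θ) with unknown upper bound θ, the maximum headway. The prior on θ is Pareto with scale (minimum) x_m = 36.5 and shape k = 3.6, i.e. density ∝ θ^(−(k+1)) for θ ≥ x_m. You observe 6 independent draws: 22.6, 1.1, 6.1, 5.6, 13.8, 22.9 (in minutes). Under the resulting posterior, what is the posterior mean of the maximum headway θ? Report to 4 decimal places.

40.7442

A Pareto(scale x_m, shape k) prior on the upper bound θ of Uniform(0, θ) is conjugate: posterior is Pareto(max(x_m, max xᵢ), k + n).
Sample maximum = 22.9; prior scale x_m = 36.5 → posterior scale = max = 36.5.
Posterior shape = 3.6 + 6 = 9.6.
E[θ|data] = k·x_m/(k−1) = 9.6·36.5/8.6 = 40.7442.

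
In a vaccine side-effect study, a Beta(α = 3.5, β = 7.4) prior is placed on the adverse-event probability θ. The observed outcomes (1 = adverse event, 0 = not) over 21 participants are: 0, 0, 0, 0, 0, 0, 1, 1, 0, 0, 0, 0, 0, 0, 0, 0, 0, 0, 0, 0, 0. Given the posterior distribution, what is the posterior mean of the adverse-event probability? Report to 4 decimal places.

0.1724

The Beta prior is conjugate to a Binomial/Bernoulli likelihood; the update adds successes to α and failures to β.
Posterior: Beta(α+k, β+n−k) = Beta(3.5+2, 7.4+19) = Beta(5.5, 26.4).
Posterior mean = α/(α+β) = 5.5/31.9 = 0.1724.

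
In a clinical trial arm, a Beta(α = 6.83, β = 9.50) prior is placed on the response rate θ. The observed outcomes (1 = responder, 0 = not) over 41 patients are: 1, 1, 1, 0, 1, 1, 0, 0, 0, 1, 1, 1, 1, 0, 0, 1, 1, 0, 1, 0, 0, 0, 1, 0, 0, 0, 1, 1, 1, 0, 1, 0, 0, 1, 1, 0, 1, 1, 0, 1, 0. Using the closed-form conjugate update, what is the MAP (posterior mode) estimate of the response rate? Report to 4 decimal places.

0.5030

The Beta prior is conjugate to a Binomial/Bernoulli likelihood; the update adds successes to α and failures to β.
Posterior: Beta(α+k, β+n−k) = Beta(6.83+22, 9.50+19) = Beta(28.83, 28.50).
Mode of Beta(a,b) for a,b>1 is (a−1)/(a+b−2) = 27.83/55.33 = 0.5030.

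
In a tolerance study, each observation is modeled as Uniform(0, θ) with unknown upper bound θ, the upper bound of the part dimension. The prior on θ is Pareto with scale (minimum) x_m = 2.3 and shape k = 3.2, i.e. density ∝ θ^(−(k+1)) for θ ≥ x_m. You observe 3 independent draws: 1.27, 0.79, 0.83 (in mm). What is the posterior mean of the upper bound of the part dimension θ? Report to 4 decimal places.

A Pareto(scale x_m, shape k) prior on the upper bound θ of Uniform(0, θ) is conjugate: posterior is Pareto(max(x_m, max xᵢ), k + n).
Sample maximum = 1.27; prior scale x_m = 2.3 → posterior scale = max = 2.30.
Posterior shape = 3.2 + 3 = 6.2.
E[θ|data] = k·x_m/(k−1) = 6.2·2.30/5.2 = 2.7423.

2.7423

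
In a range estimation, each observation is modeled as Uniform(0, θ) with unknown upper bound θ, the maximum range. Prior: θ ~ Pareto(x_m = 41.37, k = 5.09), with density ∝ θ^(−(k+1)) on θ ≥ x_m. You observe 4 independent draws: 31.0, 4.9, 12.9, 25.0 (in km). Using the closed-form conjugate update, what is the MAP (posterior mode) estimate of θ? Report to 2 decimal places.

A Pareto(scale x_m, shape k) prior on the upper bound θ of Uniform(0, θ) is conjugate: posterior is Pareto(max(x_m, max xᵢ), k + n).
Sample maximum = 31.0; prior scale x_m = 41.37 → posterior scale = max = 41.37.
Posterior shape = 5.09 + 4 = 9.09.
The Pareto density is decreasing on [x_m, ∞), so the mode is x_m = 41.37.

41.37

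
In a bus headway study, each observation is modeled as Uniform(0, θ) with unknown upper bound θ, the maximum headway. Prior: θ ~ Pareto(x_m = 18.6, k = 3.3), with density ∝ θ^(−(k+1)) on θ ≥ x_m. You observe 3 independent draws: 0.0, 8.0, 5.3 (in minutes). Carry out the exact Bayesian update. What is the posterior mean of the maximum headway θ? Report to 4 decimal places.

22.1094

A Pareto(scale x_m, shape k) prior on the upper bound θ of Uniform(0, θ) is conjugate: posterior is Pareto(max(x_m, max xᵢ), k + n).
Sample maximum = 8.0; prior scale x_m = 18.6 → posterior scale = max = 18.6.
Posterior shape = 3.3 + 3 = 6.3.
E[θ|data] = k·x_m/(k−1) = 6.3·18.6/5.3 = 22.1094.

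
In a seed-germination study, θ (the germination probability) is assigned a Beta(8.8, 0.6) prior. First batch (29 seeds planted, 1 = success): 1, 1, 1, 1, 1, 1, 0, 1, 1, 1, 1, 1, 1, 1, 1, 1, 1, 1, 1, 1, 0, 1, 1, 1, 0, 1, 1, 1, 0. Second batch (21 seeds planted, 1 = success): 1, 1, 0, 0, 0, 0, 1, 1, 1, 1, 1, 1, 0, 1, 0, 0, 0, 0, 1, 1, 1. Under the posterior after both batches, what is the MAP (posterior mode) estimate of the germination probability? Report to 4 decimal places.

0.7805

The Beta prior is conjugate to a Binomial/Bernoulli likelihood; the update adds successes to α and failures to β.
After batch 1: Beta(8.8+25, 0.6+4) = Beta(33.8, 4.6).
After batch 2: Beta(33.8+12, 4.6+9) = Beta(45.8, 13.6).
Mode of Beta(a,b) for a,b>1 is (a−1)/(a+b−2) = 44.8/57.4 = 0.7805.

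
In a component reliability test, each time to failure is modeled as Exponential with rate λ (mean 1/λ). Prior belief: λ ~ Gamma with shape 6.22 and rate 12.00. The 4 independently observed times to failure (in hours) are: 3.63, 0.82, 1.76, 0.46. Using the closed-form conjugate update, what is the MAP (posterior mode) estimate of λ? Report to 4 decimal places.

0.4938

With a Gamma(shape α, rate β) prior on the exponential rate λ, the posterior after n observations with total T = Σxᵢ is Gamma(α+n, β+T).
Sum of observations T = 6.67 hours; n = 4.
Posterior: Gamma(6.22+4, 12.00+6.67) = Gamma(10.22, 18.67).
Mode = (α−1)/β = 0.4938.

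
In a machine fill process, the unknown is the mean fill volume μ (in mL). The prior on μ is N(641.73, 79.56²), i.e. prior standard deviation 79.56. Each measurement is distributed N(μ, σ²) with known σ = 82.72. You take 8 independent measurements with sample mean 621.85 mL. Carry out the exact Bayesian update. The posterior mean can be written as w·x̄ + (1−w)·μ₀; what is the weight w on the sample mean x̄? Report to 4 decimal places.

For Normal data with known variance σ², a Normal(μ₀, σ₀²) prior on μ is conjugate. Posterior precision = 1/σ₀² + n/σ²; posterior mean is the precision-weighted average of μ₀ and x̄.
σ₀² = 79.56² = 6329.7936, σ² = 82.72² = 6842.5984. Prior precision 1/σ₀² = 1/6329.7936; data precision n/σ² = 8/6842.5984.
w = (n/σ²)/(1/σ₀² + n/σ²) = n·σ₀²/(σ² + n·σ₀²) = 8·6329.7936/(6842.5984 + 8·6329.7936) = 50638.3488/57480.9472 = 0.8810.

0.8810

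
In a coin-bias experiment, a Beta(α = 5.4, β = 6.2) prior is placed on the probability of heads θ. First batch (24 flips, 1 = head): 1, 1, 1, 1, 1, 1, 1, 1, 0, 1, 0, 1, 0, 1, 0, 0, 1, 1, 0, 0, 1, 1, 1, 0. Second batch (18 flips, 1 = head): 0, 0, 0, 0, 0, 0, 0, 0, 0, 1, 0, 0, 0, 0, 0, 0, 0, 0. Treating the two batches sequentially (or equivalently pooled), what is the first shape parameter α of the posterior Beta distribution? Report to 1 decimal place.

The Beta prior is conjugate to a Binomial/Bernoulli likelihood; the update adds successes to α and failures to β.
After batch 1: Beta(5.4+16, 6.2+8) = Beta(21.4, 14.2).
After batch 2: Beta(21.4+1, 14.2+17) = Beta(22.4, 31.2).
Posterior α = 22.4.

22.4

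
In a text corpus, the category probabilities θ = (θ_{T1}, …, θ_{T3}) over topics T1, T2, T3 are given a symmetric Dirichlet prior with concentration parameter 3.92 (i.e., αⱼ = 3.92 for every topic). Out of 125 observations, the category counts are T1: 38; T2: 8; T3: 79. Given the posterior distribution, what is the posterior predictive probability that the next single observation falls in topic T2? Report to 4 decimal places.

The Dirichlet prior is conjugate to the Multinomial likelihood: each posterior αⱼ = prior αⱼ + observed count nⱼ.
Posterior concentration: (41.92, 11.92, 82.92), total = 136.76.
P(next = T2 | data) = α_{T2}/Σα = 0.0872.

0.0872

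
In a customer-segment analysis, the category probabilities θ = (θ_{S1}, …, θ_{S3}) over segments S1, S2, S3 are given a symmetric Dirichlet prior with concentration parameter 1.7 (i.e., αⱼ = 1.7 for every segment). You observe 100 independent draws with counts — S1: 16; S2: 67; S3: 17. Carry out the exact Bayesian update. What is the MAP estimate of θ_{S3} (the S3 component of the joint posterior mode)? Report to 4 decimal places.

0.1734

The Dirichlet prior is conjugate to the Multinomial likelihood: each posterior αⱼ = prior αⱼ + observed count nⱼ.
Posterior concentration: (17.7, 68.7, 18.7), total = 105.1.
Joint mode component: (α_{S3}−1)/(Σα−K) = 17.7/102.1 = 0.1734.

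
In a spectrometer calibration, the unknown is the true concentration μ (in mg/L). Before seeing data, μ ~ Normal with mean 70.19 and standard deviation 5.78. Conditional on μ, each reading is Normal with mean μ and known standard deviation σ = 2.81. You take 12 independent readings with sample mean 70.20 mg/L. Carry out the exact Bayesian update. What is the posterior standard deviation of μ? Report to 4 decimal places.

0.8033

For Normal data with known variance σ², a Normal(μ₀, σ₀²) prior on μ is conjugate. Posterior precision = 1/σ₀² + n/σ²; posterior mean is the precision-weighted average of μ₀ and x̄.
σ₀² = 5.78² = 33.4084, σ² = 2.81² = 7.8961; σ² + n·σ₀² = 7.8961 + 12·33.4084 = 408.7969.
Posterior precision = 1/σ₀² + n/σ² = 1/33.4084 + 12/7.8961 = (σ² + n·σ₀²)/(σ₀²σ²) = 408.7969/(33.4084·7.8961); posterior variance σₙ² = σ₀²σ²/(σ² + n·σ₀²) = 33.4084·7.8961/408.7969 = 0.645299.
Posterior SD = √σₙ² = √(33.4084·7.8961/408.7969) = 0.8033.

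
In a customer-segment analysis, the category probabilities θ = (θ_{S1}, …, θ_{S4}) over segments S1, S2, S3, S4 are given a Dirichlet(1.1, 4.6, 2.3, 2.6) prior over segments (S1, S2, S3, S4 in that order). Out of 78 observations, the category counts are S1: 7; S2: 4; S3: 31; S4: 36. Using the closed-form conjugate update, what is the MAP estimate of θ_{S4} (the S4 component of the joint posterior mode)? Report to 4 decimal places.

The Dirichlet prior is conjugate to the Multinomial likelihood: each posterior αⱼ = prior αⱼ + observed count nⱼ.
Posterior concentration: (8.1, 8.6, 33.3, 38.6), total = 88.6.
Joint mode component: (α_{S4}−1)/(Σα−K) = 37.6/84.6 = 0.4444.

0.4444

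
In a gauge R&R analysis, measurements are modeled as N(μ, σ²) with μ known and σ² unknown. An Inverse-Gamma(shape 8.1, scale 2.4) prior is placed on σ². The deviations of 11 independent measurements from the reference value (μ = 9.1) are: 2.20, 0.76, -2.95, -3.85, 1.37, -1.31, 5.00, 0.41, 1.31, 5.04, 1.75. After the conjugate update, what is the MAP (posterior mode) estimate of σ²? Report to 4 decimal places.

3.1741

With known mean μ and an Inverse-Gamma(α, β) prior on σ², the Normal likelihood is conjugate: posterior is Inv-Gamma(α + n/2, β + Σ(xᵢ−μ)²/2).
Σ(xᵢ−μ)² = (2.20)² + (0.76)² + (-2.95)² + (-3.85)² + (1.37)² + (-1.31)² + (5.00)² + (0.41)² + (1.31)² + (5.04)² + (1.75)² = 87.8839.
Posterior: Inv-Gamma(8.1 + 11/2, 2.4 + 87.8839/2) = Inv-Gamma(13.60, 46.34195).
Mode = β/(α+1) = 46.34195/14.60 = 3.1741.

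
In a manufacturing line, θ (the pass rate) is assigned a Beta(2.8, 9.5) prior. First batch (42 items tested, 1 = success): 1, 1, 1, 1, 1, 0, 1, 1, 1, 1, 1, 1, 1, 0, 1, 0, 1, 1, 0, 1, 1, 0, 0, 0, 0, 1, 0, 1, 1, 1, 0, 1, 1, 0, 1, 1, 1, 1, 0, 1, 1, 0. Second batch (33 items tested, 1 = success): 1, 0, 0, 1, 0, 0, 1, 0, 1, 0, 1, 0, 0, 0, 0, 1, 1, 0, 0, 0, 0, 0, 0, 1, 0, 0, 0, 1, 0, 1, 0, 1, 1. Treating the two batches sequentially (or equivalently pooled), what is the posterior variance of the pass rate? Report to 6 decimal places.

0.002831

The Beta prior is conjugate to a Binomial/Bernoulli likelihood; the update adds successes to α and failures to β.
After batch 1: Beta(2.8+29, 9.5+13) = Beta(31.8, 22.5).
After batch 2: Beta(31.8+12, 22.5+21) = Beta(43.8, 43.5).
Var = αβ/((α+β)²(α+β+1)) = 43.8·43.5/(87.3²·88.3) = 0.002831.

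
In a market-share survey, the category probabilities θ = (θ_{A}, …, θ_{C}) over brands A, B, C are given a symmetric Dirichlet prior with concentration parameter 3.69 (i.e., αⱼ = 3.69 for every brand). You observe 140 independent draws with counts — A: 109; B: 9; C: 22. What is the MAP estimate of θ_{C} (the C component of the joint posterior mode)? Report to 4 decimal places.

0.1667

The Dirichlet prior is conjugate to the Multinomial likelihood: each posterior αⱼ = prior αⱼ + observed count nⱼ.
Posterior concentration: (112.69, 12.69, 25.69), total = 151.07.
Joint mode component: (α_{C}−1)/(Σα−K) = 24.69/148.07 = 0.1667.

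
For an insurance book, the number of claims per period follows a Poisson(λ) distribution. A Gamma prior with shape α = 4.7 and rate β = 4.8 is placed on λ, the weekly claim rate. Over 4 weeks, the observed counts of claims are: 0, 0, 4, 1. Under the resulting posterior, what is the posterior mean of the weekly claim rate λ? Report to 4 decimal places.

With a Gamma(shape α, rate β) prior, the Poisson likelihood is conjugate: the posterior is Gamma(α + ΣXᵢ, β + n).
Sum of counts S = 5 over n = 4 weeks.
Posterior: Gamma(α+S, β+n) = Gamma(4.7+5, 4.8+4) = Gamma(9.7, 8.8).
Posterior mean = α/β = 9.7/8.8 = 1.1023.

1.1023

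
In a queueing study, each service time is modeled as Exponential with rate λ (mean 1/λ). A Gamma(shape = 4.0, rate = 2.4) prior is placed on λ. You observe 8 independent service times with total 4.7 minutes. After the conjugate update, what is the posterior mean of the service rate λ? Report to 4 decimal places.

1.6901

With a Gamma(shape α, rate β) prior on the exponential rate λ, the posterior after n observations with total T = Σxᵢ is Gamma(α+n, β+T).
Posterior: Gamma(4.0+8, 2.4+4.7) = Gamma(12.0, 7.1).
Posterior mean of λ = α/β = 12.0/7.1 = 1.6901.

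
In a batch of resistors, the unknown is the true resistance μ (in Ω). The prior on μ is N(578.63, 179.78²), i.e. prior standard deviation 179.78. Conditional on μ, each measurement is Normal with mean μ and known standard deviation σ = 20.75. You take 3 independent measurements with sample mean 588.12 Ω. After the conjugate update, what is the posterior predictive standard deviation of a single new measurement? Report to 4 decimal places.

For Normal data with known variance σ², a Normal(μ₀, σ₀²) prior on μ is conjugate. Posterior precision = 1/σ₀² + n/σ²; posterior mean is the precision-weighted average of μ₀ and x̄.
σ₀² = 179.78² = 32320.8484, σ² = 20.75² = 430.5625; σ² + n·σ₀² = 430.5625 + 3·32320.8484 = 97393.1077.
Posterior precision = 1/σ₀² + n/σ² = 1/32320.8484 + 3/430.5625 = (σ² + n·σ₀²)/(σ₀²σ²) = 97393.1077/(32320.8484·430.5625); posterior variance σₙ² = σ₀²σ²/(σ² + n·σ₀²) = 32320.8484·430.5625/97393.1077 = 142.886346.
Predictive variance for one new observation = σₙ² + σ² = 32320.8484·430.5625/97393.1077 + 430.5625 = σ²·(σ₀² + 97393.1077)/97393.1077 = 430.5625·129713.9561/97393.1077 = 573.448846; SD = √(430.5625·129713.9561/97393.1077) = 23.9468.

23.9468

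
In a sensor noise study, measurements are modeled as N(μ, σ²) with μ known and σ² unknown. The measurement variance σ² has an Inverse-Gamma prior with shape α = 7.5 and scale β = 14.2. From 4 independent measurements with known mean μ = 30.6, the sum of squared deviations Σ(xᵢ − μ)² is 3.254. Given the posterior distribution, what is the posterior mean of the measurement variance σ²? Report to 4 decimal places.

With known mean μ and an Inverse-Gamma(α, β) prior on σ², the Normal likelihood is conjugate: posterior is Inv-Gamma(α + n/2, β + Σ(xᵢ−μ)²/2).
Posterior: Inv-Gamma(7.5 + 4/2, 14.2 + 3.254/2) = Inv-Gamma(9.50, 15.8270).
E[σ²|data] = β/(α−1) = 15.8270/8.50 = 1.8620.

1.8620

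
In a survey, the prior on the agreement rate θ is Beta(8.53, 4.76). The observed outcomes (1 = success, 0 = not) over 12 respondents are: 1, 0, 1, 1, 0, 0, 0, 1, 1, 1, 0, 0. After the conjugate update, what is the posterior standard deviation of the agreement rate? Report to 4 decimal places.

0.0964

The Beta prior is conjugate to a Binomial/Bernoulli likelihood; the update adds successes to α and failures to β.
Posterior: Beta(α+k, β+n−k) = Beta(8.53+6, 4.76+6) = Beta(14.53, 10.76).
Var = αβ/((α+β)²(α+β+1)) = 14.53·10.76/(25.29²·26.29) = 0.00929800; SD = √0.00929800 = 0.0964.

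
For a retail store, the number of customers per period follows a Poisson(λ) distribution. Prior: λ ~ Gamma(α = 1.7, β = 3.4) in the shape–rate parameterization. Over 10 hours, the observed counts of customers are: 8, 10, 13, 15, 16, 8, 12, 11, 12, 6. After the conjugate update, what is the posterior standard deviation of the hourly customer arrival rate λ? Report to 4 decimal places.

0.7922

With a Gamma(shape α, rate β) prior, the Poisson likelihood is conjugate: the posterior is Gamma(α + ΣXᵢ, β + n).
Sum of counts S = 111 over n = 10 hours.
Posterior: Gamma(α+S, β+n) = Gamma(1.7+111, 3.4+10) = Gamma(112.7, 13.4).
SD = √α/β = √112.7/13.4 = 0.7922.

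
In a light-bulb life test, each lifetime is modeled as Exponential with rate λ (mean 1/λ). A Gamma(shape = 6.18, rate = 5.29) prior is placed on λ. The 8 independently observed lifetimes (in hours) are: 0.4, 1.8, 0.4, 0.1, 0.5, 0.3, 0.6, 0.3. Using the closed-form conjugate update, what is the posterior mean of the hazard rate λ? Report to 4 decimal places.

1.4634

With a Gamma(shape α, rate β) prior on the exponential rate λ, the posterior after n observations with total T = Σxᵢ is Gamma(α+n, β+T).
Sum of observations T = 4.4 hours; n = 8.
Posterior: Gamma(6.18+8, 5.29+4.4) = Gamma(14.18, 9.69).
Posterior mean of λ = α/β = 14.18/9.69 = 1.4634.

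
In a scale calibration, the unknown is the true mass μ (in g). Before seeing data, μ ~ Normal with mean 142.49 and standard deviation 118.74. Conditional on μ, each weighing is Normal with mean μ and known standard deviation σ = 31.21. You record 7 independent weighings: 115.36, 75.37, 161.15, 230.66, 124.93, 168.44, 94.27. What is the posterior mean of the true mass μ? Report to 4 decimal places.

For Normal data with known variance σ², a Normal(μ₀, σ₀²) prior on μ is conjugate. Posterior precision = 1/σ₀² + n/σ²; posterior mean is the precision-weighted average of μ₀ and x̄.
Σxᵢ = 115.36 + 75.37 + 161.15 + 230.66 + 124.93 + 168.44 + 94.27 = 970.18, so n·x̄ = 970.18.
σ₀² = 118.74² = 14099.1876, σ² = 31.21² = 974.0641; σ² + n·σ₀² = 974.0641 + 7·14099.1876 = 99668.3773.
Posterior mean = (μ₀/σ₀² + n·x̄/σ²)/(1/σ₀² + n/σ²) = (σ²·μ₀ + σ₀²·n·x̄)/(σ² + n·σ₀²) = (974.0641·142.49 + 14099.1876·970.18)/99668.3773 = 13817544.219377/99668.3773 = 138.6352.

138.6352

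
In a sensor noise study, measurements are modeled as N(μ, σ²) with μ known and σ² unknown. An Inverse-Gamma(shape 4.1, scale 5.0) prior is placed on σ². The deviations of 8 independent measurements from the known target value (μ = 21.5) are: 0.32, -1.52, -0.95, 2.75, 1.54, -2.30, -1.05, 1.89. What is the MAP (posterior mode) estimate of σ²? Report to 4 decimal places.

1.8249

With known mean μ and an Inverse-Gamma(α, β) prior on σ², the Normal likelihood is conjugate: posterior is Inv-Gamma(α + n/2, β + Σ(xᵢ−μ)²/2).
Σ(xᵢ−μ)² = (0.32)² + (-1.52)² + (-0.95)² + (2.75)² + (1.54)² + (-2.30)² + (-1.05)² + (1.89)² = 23.2140.
Posterior: Inv-Gamma(4.1 + 8/2, 5.0 + 23.2140/2) = Inv-Gamma(8.10, 16.60700).
Mode = β/(α+1) = 16.60700/9.10 = 1.8249.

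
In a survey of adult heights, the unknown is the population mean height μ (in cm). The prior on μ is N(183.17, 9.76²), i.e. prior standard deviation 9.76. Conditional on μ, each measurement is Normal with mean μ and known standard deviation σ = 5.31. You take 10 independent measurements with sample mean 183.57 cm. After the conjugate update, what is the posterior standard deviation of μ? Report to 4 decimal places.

1.6549

For Normal data with known variance σ², a Normal(μ₀, σ₀²) prior on μ is conjugate. Posterior precision = 1/σ₀² + n/σ²; posterior mean is the precision-weighted average of μ₀ and x̄.
σ₀² = 9.76² = 95.2576, σ² = 5.31² = 28.1961; σ² + n·σ₀² = 28.1961 + 10·95.2576 = 980.7721.
Posterior precision = 1/σ₀² + n/σ² = 1/95.2576 + 10/28.1961 = (σ² + n·σ₀²)/(σ₀²σ²) = 980.7721/(95.2576·28.1961); posterior variance σₙ² = σ₀²σ²/(σ² + n·σ₀²) = 95.2576·28.1961/980.7721 = 2.738549.
Posterior SD = √σₙ² = √(95.2576·28.1961/980.7721) = 1.6549.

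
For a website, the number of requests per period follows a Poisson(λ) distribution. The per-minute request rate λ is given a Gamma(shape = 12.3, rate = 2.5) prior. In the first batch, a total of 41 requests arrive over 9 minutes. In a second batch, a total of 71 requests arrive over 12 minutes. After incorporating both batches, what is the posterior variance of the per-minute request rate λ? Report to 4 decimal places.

0.2251

With a Gamma(shape α, rate β) prior, the Poisson likelihood is conjugate: the posterior is Gamma(α + ΣXᵢ, β + n).
After batch 1: Gamma(α+S, β+n) = Gamma(12.3+41, 2.5+9) = Gamma(53.3, 11.5).
After batch 2: Gamma(α+S, β+n) = Gamma(53.3+71, 11.5+12) = Gamma(124.3, 23.5).
Var = α/β² = 124.3/23.5² = 0.2251.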